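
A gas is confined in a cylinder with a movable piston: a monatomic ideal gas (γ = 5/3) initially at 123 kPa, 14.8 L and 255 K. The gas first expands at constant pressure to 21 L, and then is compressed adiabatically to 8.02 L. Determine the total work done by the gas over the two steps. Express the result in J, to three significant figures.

Step 1 (isobaric): W = PΔV = (123 kPa)(21 − 14.8 L) = 762.6 J.
After step 1: P = 123 kPa, V = 21 L, T = 361.8 K.
Step 2 (adiabatic): W = (P₁V₁ − P₂V₂)/(γ−1) = (2583 − 4907)/0.667 = -3486 J.
W_total = 762.6 − 3486 = -2723 J.

W_total ≈ -2720 J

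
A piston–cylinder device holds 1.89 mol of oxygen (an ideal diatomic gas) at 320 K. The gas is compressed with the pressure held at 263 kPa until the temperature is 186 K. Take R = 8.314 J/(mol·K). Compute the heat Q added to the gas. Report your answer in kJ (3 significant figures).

Q ≈ -7.37 kJ

Isobaric: W = nRΔT = (1.89)(8.314)(-134) = -2106 J.
ΔU = nCᵥΔT with Cᵥ = 5R/2: ΔU = (1.89)(20.79)(-134) = -5264 J.
Q = ΔU + W = -5264 − 2106 = -7370 J.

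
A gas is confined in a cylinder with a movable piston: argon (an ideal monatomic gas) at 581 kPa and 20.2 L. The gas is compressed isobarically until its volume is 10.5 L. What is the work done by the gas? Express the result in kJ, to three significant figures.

Isobaric: W = P ΔV.
W = (581 kPa)(10.5 − 20.2 L) = (581)(-9.7) = -5636 J.

W ≈ -5.64 kJ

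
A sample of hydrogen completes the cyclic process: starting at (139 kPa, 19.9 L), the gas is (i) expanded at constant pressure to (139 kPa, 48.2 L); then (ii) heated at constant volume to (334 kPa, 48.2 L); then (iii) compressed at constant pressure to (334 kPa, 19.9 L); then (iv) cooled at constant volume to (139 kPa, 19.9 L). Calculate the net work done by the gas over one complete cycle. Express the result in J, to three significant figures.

Constant-volume legs do no work.
W(i) = (139)(48.2 − 19.9) = 3934 J; W(iii) = (334)(19.9 − 48.2) = -9452 J.
W_net = 3934 − 9452 = -5518 J (the counter-clockwise enclosed area).

W_net ≈ -5520 J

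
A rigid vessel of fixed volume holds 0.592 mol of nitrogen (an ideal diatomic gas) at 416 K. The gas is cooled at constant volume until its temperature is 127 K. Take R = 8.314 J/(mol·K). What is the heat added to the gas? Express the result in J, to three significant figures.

Q ≈ -3560 J

Constant volume ⇒ W = 0, so Q = ΔU = nCᵥΔT with Cᵥ = 5R/2 = 20.79 J/(mol·K).
ΔU = (0.592)(20.79)(127 − 416) = -3556 J.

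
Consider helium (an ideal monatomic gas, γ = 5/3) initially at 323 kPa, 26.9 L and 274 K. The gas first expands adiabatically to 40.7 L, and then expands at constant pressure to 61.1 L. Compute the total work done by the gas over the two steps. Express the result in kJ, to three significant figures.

Step 1 (adiabatic): W = (P₁V₁ − P₂V₂)/(γ−1) = (8689 − 6593)/0.667 = 3144 J.
After step 1: P = 162 kPa, V = 40.7 L, T = 207.9 K.
Step 2 (isobaric): W = PΔV = (162 kPa)(61.1 − 40.7 L) = 3304 J.
W_total = 3144 + 3304 = 6448 J.

W_total ≈ 6.45 kJ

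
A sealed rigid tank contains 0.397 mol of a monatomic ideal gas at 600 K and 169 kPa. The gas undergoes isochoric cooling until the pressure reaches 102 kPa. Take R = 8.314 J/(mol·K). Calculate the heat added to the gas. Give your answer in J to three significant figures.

Q ≈ -1180 J

Constant volume ⇒ W = 0, so Q = ΔU = nCᵥΔT with Cᵥ = 3R/2 = 12.47 J/(mol·K).
At constant V, T₂/T₁ = P₂/P₁ ⇒ ΔT = T₁(P₂/P₁ − 1) = 600·(102/169 − 1) = -237.9 K.
ΔU = (0.397)(12.47)(-237.9) = -1178 J.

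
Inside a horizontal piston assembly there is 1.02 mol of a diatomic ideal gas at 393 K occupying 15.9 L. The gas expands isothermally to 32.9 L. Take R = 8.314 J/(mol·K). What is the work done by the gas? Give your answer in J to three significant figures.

Isothermal: W = nRT ln(V₂/V₁).
W = (1.02)(8.314)(393) × ln(32.9/15.9)
  = 3333 × 0.7272
W_by_gas = 2423 J.

W ≈ 2420 J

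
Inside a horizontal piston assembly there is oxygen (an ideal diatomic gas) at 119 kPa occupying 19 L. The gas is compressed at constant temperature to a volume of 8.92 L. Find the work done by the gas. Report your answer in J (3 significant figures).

W ≈ -1710 J

Isothermal: W = nRT ln(V₂/V₁) = P₁V₁ ln(V₂/V₁).
P₁V₁ = (119 kPa)(19 L) = 2261 J.
W = 2261 × ln(8.92/19) = 2261 × -0.7561
W_by_gas = -1710 J.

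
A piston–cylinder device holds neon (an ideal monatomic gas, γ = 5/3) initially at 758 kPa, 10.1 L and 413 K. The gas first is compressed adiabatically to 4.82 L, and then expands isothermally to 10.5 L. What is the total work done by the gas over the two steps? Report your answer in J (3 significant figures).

Step 1 (adiabatic): W = (P₁V₁ − P₂V₂)/(γ−1) = (7656 − 12536)/0.667 = -7321 J.
After step 1: P = 2601 kPa, V = 4.82 L, T = 676.3 K.
Step 2 (isothermal): W = P₁V₁ ln(V₂/V₁) = (12536) ln(10.5/4.82) = 9761 J.
W_total = -7321 + 9761 = 2440 J.

W_total ≈ 2440 J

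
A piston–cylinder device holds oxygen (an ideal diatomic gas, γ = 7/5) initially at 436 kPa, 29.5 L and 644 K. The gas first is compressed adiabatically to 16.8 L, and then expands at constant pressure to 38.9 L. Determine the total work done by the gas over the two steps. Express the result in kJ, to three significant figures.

W_total ≈ 13.1 kJ

Step 1 (adiabatic): W = (P₁V₁ − P₂V₂)/(γ−1) = (12862 − 16111)/0.4 = -8122 J.
After step 1: P = 959 kPa, V = 16.8 L, T = 806.7 K.
Step 2 (isobaric): W = PΔV = (959 kPa)(38.9 − 16.8 L) = 21193 J.
W_total = -8122 + 21193 = 13072 J.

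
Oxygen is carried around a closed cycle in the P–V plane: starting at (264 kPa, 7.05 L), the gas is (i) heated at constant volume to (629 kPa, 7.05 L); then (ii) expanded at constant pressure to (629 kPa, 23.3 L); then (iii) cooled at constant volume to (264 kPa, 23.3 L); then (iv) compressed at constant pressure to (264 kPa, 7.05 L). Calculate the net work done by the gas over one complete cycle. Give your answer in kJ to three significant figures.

Constant-volume legs do no work.
W(ii) = (629)(23.3 − 7.05) = 10221 J; W(iv) = (264)(7.05 − 23.3) = -4290 J.
W_net = 10221 − 4290 = 5931 J (the clockwise enclosed area).

W_net ≈ 5.93 kJ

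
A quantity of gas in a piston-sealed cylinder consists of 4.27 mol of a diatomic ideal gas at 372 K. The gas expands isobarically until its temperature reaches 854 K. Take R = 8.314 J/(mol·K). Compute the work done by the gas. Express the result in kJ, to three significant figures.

W ≈ 17.1 kJ

Isobaric: W = P ΔV = nR ΔT.
W = (4.27)(8.314)(854 − 372) = 17111 J.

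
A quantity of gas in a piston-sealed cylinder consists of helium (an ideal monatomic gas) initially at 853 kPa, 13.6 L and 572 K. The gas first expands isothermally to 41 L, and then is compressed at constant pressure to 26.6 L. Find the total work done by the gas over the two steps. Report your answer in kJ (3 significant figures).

W_total ≈ 8.73 kJ

Step 1 (isothermal): W = P₁V₁ ln(V₂/V₁) = (11601) ln(41/13.6) = 12802 J.
After step 1: P = 282.9 kPa, V = 41 L, T = 572 K.
Step 2 (isobaric): W = PΔV = (282.9 kPa)(26.6 − 41 L) = -4074 J.
W_total = 12802 − 4074 = 8727 J.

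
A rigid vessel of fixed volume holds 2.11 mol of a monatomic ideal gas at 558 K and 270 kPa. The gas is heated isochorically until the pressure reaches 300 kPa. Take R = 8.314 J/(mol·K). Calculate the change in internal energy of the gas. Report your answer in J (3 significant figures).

ΔU ≈ 1630 J

Constant volume ⇒ W = 0, so Q = ΔU = nCᵥΔT with Cᵥ = 3R/2 = 12.47 J/(mol·K).
At constant V, T₂/T₁ = P₂/P₁ ⇒ ΔT = T₁(P₂/P₁ − 1) = 558·(300/270 − 1) = 62 K.
ΔU = (2.11)(12.47)(62) = 1631 J.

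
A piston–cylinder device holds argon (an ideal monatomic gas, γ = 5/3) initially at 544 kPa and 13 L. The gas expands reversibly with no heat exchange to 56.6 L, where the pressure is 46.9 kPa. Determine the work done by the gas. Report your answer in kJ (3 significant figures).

Adiabatic: W = (P₁V₁ − P₂V₂)/(γ − 1) with γ = 5/3.
P₁V₁ = 7072 J, P₂V₂ = 2655 J.
W = (7072 − 2655) / 0.6667 = 6626 J.

W ≈ 6.63 kJ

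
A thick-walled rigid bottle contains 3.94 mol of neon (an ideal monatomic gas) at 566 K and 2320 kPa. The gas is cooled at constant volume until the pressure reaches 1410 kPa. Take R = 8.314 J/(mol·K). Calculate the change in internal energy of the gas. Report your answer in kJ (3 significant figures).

Constant volume ⇒ W = 0, so Q = ΔU = nCᵥΔT with Cᵥ = 3R/2 = 12.47 J/(mol·K).
At constant V, T₂/T₁ = P₂/P₁ ⇒ ΔT = T₁(P₂/P₁ − 1) = 566·(1410/2320 − 1) = -222 K.
ΔU = (3.94)(12.47)(-222) = -10909 J.

ΔU ≈ -10.9 kJ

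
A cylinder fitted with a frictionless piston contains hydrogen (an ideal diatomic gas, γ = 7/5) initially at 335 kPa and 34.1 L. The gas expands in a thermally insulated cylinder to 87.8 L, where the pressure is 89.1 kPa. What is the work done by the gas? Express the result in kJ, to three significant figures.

Adiabatic: W = (P₁V₁ − P₂V₂)/(γ − 1) with γ = 7/5.
P₁V₁ = 11424 J, P₂V₂ = 7823 J.
W = (11424 − 7823) / 0.4 = 9001 J.

W ≈ 9.00 kJ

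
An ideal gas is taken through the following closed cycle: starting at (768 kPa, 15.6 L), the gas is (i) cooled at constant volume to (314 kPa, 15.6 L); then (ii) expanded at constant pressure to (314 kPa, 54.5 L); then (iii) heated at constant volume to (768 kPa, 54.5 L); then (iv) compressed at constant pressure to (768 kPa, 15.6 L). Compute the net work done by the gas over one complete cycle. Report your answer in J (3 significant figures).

W_net ≈ -17700 J

Constant-volume legs do no work.
W(ii) = (314)(54.5 − 15.6) = 12215 J; W(iv) = (768)(15.6 − 54.5) = -29875 J.
W_net = 12215 − 29875 = -17661 J (the counter-clockwise enclosed area).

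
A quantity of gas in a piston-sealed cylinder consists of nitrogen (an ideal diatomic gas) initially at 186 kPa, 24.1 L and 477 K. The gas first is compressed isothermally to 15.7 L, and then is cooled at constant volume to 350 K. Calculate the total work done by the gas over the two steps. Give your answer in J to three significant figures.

W_total ≈ -1920 J

Step 1 (isothermal): W = P₁V₁ ln(V₂/V₁) = (4483) ln(15.7/24.1) = -1921 J.
Step 2 (isochoric): W = 0 (constant volume).
W_total = -1921 + 0 = -1921 J.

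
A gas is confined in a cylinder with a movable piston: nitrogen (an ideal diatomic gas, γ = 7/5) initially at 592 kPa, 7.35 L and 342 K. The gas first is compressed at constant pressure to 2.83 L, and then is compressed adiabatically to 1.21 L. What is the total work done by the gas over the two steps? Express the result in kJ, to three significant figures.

Step 1 (isobaric): W = PΔV = (592 kPa)(2.83 − 7.35 L) = -2676 J.
After step 1: P = 592 kPa, V = 2.83 L, T = 131.7 K.
Step 2 (adiabatic): W = (P₁V₁ − P₂V₂)/(γ−1) = (1675 − 2353)/0.4 = -1695 J.
W_total = -2676 − 1695 = -4371 J.

W_total ≈ -4.37 kJ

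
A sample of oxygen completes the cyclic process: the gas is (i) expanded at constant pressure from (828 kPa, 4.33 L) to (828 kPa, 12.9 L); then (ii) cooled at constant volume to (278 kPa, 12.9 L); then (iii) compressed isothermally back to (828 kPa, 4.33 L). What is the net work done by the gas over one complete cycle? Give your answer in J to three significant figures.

W_net ≈ 3180 J

Leg (i): W = PΔV = (828)(12.9 − 4.33) = 7096 J.
Leg (ii): W = 0.
Leg (iii): W = PᵢVᵢ ln(V_f/Vᵢ) = (3586) ln(4.33/12.9) = -3915 J.
W_net = 7096 − 3915 = 3181 J.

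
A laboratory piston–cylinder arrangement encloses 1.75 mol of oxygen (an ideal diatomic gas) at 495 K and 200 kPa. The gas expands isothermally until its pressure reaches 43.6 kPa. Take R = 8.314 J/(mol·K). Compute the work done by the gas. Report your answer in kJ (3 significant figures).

Isothermal process: W = nRT ln(V₂/V₁) = nRT ln(P₁/P₂).
W = (1.75)(8.314)(495) × ln(200/43.6)
  = 7202 × ln(4.587) = 7202 × 1.523
W_by_gas = 10971 J.

W ≈ 11.0 kJ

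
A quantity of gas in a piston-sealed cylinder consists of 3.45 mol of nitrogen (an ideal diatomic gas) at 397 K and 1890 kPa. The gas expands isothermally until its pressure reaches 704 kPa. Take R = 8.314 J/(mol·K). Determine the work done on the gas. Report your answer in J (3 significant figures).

W ≈ -11200 J

Isothermal process: W = nRT ln(V₂/V₁) = nRT ln(P₁/P₂).
W = (3.45)(8.314)(397) × ln(1890/704)
  = 11387 × ln(2.685) = 11387 × 0.9876
W_by_gas = 11246 J; work on gas = −W_by = -11246 J.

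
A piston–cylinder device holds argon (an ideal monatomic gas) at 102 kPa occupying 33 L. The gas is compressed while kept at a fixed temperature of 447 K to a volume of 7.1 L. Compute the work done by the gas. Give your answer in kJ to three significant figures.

W ≈ -5.17 kJ

Isothermal: W = nRT ln(V₂/V₁) = P₁V₁ ln(V₂/V₁).
P₁V₁ = (102 kPa)(33 L) = 3366 J.
W = 3366 × ln(7.1/33) = 3366 × -1.536
W_by_gas = -5172 J.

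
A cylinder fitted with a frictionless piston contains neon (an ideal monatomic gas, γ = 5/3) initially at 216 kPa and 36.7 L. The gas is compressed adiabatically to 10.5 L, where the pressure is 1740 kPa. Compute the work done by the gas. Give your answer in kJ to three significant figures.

Adiabatic: W = (P₁V₁ − P₂V₂)/(γ − 1) with γ = 5/3.
P₁V₁ = 7927 J, P₂V₂ = 18270 J.
W = (7927 − 18270) / 0.6667 = -15514 J.

W ≈ -15.5 kJ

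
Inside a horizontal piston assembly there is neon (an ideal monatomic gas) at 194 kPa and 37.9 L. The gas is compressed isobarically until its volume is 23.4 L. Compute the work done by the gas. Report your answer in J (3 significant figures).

Isobaric: W = P ΔV.
W = (194 kPa)(23.4 − 37.9 L) = (194)(-14.5) = -2813 J.

W ≈ -2810 J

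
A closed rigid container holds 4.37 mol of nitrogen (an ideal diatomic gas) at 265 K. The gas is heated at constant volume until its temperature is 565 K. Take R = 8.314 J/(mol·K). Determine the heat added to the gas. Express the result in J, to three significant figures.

Q ≈ 27200 J

Constant volume ⇒ W = 0, so Q = ΔU = nCᵥΔT with Cᵥ = 5R/2 = 20.79 J/(mol·K).
ΔU = (4.37)(20.79)(565 − 265) = 27249 J.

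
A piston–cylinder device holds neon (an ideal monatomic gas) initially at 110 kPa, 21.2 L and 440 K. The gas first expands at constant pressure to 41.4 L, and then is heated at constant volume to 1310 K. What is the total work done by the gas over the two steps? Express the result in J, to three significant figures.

W_total ≈ 2220 J

Step 1 (isobaric): W = PΔV = (110 kPa)(41.4 − 21.2 L) = 2222 J.
Step 2 (isochoric): W = 0 (constant volume).
W_total = 2222 + 0 = 2222 J.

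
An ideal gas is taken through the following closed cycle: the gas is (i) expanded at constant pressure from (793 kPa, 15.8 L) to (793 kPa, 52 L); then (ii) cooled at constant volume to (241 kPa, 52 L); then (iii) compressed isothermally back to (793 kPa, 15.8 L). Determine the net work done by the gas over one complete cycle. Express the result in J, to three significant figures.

W_net ≈ 13800 J

Leg (i): W = PΔV = (793)(52 − 15.8) = 28707 J.
Leg (ii): W = 0.
Leg (iii): W = PᵢVᵢ ln(V_f/Vᵢ) = (12532) ln(15.8/52) = -14929 J.
W_net = 28707 − 14929 = 13778 J.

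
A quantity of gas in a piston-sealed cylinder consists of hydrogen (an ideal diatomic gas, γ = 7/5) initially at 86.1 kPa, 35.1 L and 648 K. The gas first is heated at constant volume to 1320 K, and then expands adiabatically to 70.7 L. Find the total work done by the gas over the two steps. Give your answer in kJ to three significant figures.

W_total ≈ 3.76 kJ

Step 1 (isochoric): W = 0 (constant volume).
After step 1: P = 175.4 kPa (V unchanged).
Step 2 (adiabatic): W = (P₁V₁ − P₂V₂)/(γ−1) = (6156 − 4652)/0.4 = 3760 J.
W_total = 0 + 3760 = 3760 J.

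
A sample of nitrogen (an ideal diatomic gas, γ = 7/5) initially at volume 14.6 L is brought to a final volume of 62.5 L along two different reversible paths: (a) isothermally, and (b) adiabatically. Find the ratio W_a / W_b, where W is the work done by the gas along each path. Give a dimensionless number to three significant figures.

W_a / W_b ≈ 1.32

Path (a) isothermal: W = P₁V₁ ln(V₂/V₁) → W_a/(P₁V₁) = 1.454.
Path (b) adiabatic: W = P₁V₁(1 − (V₁/V₂)^(γ−1))/(γ−1) → W_b/(P₁V₁) = 1.103.
W_a / W_b = 1.454 / 1.103 = 1.319.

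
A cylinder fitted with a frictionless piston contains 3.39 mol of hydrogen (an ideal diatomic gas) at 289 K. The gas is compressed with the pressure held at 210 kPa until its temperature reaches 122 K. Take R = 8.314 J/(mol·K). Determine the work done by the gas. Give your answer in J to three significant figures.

Isobaric: W = P ΔV = nR ΔT.
W = (3.39)(8.314)(122 − 289) = -4707 J.

W ≈ -4710 J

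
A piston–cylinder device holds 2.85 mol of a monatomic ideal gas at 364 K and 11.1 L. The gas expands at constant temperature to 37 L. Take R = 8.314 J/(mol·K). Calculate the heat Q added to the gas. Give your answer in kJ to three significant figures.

Q ≈ 10.4 kJ

Isothermal ⇒ ΔU = 0, so Q = W = nRT ln(V₂/V₁).
Q = (2.85)(8.314)(364) ln(37/11.1) = 8625 × 1.204 = 10384 J.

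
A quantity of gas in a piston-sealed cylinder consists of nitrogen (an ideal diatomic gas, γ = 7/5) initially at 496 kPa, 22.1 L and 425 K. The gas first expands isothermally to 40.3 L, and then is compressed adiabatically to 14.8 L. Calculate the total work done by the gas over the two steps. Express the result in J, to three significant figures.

Step 1 (isothermal): W = P₁V₁ ln(V₂/V₁) = (10962) ln(40.3/22.1) = 6585 J.
After step 1: P = 272 kPa, V = 40.3 L, T = 425 K.
Step 2 (adiabatic): W = (P₁V₁ − P₂V₂)/(γ−1) = (10962 − 16364)/0.4 = -13506 J.
W_total = 6585 − 13506 = -6921 J.

W_total ≈ -6920 J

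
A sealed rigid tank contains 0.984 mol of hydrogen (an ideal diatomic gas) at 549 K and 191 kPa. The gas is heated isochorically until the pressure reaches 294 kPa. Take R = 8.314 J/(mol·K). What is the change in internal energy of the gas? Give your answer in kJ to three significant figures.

ΔU ≈ 6.06 kJ

Constant volume ⇒ W = 0, so Q = ΔU = nCᵥΔT with Cᵥ = 5R/2 = 20.79 J/(mol·K).
At constant V, T₂/T₁ = P₂/P₁ ⇒ ΔT = T₁(P₂/P₁ − 1) = 549·(294/191 − 1) = 296.1 K.
ΔU = (0.984)(20.79)(296.1) = 6055 J.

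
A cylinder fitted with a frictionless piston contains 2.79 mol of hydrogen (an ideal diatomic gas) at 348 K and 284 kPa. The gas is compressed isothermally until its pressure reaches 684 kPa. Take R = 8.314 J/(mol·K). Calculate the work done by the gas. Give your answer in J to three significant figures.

W ≈ -7100 J

Isothermal process: W = nRT ln(V₂/V₁) = nRT ln(P₁/P₂).
W = (2.79)(8.314)(348) × ln(284/684)
  = 8072 × ln(0.4152) = 8072 × -0.879
W_by_gas = -7095 J.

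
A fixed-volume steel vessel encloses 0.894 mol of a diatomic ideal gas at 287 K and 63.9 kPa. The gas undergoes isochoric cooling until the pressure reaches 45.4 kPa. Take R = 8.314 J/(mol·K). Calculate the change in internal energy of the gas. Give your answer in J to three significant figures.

ΔU ≈ -1540 J

Constant volume ⇒ W = 0, so Q = ΔU = nCᵥΔT with Cᵥ = 5R/2 = 20.79 J/(mol·K).
At constant V, T₂/T₁ = P₂/P₁ ⇒ ΔT = T₁(P₂/P₁ − 1) = 287·(45.4/63.9 − 1) = -83.09 K.
ΔU = (0.894)(20.79)(-83.09) = -1544 J.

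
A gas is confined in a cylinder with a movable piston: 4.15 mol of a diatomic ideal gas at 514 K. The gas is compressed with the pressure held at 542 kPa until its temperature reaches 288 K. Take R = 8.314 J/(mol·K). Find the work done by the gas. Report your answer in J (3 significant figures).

Isobaric: W = P ΔV = nR ΔT.
W = (4.15)(8.314)(288 − 514) = -7798 J.

W ≈ -7800 J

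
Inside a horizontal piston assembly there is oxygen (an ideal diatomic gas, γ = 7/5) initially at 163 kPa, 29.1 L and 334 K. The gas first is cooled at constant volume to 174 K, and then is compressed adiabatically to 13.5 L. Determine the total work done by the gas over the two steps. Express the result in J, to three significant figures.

W_total ≈ -2220 J

Step 1 (isochoric): W = 0 (constant volume).
After step 1: P = 84.92 kPa (V unchanged).
Step 2 (adiabatic): W = (P₁V₁ − P₂V₂)/(γ−1) = (2471 − 3360)/0.4 = -2222 J.
W_total = 0 − 2222 = -2222 J.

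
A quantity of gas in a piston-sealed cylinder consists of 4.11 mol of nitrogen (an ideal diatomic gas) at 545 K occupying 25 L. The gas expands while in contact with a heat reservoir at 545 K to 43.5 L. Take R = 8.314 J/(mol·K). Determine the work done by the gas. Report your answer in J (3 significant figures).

W ≈ 10300 J

Isothermal: W = nRT ln(V₂/V₁).
W = (4.11)(8.314)(545) × ln(43.5/25)
  = 18623 × 0.5539
W_by_gas = 10315 J.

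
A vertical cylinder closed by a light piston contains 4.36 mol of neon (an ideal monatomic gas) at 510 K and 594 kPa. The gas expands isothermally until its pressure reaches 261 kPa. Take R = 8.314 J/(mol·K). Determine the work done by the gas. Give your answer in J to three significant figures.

W ≈ 15200 J

Isothermal process: W = nRT ln(V₂/V₁) = nRT ln(P₁/P₂).
W = (4.36)(8.314)(510) × ln(594/261)
  = 18487 × ln(2.276) = 18487 × 0.8224
W_by_gas = 15203 J.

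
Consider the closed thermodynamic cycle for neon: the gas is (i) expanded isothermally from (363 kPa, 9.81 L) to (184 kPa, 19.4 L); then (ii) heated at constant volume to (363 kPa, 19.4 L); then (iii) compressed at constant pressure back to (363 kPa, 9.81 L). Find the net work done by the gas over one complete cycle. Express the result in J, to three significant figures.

Leg (i): W = PᵢVᵢ ln(V_f/Vᵢ) = (3561) ln(19.4/9.81) = 2428 J.
Leg (ii): W = 0.
Leg (iii): W = PΔV = (363)(9.81 − 19.4) = -3481 J.
W_net = 2428 − 3481 = -1053 J.

W_net ≈ -1050 J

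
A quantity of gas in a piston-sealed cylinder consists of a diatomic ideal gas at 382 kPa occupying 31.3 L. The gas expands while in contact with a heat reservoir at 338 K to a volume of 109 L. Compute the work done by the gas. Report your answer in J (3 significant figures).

Isothermal: W = nRT ln(V₂/V₁) = P₁V₁ ln(V₂/V₁).
P₁V₁ = (382 kPa)(31.3 L) = 11957 J.
W = 11957 × ln(109/31.3) = 11957 × 1.248
W_by_gas = 14919 J.

W ≈ 14900 J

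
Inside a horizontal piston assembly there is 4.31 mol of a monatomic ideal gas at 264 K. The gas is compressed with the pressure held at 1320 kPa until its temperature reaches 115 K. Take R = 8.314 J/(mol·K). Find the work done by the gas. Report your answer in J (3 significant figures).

Isobaric: W = P ΔV = nR ΔT.
W = (4.31)(8.314)(115 − 264) = -5339 J.

W ≈ -5340 J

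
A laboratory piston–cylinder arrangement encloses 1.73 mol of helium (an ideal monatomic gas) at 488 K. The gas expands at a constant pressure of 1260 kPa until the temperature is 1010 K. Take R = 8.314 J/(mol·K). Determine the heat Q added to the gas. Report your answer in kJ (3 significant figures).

Q ≈ 18.8 kJ

Isobaric: W = nRΔT = (1.73)(8.314)(522) = 7508 J.
ΔU = nCᵥΔT with Cᵥ = 3R/2: ΔU = (1.73)(12.47)(522) = 11262 J.
Q = ΔU + W = 11262 + 7508 = 18770 J.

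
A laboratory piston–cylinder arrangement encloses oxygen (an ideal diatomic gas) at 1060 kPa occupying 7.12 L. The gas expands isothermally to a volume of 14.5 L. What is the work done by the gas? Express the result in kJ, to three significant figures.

W ≈ 5.37 kJ

Isothermal: W = nRT ln(V₂/V₁) = P₁V₁ ln(V₂/V₁).
P₁V₁ = (1060 kPa)(7.12 L) = 7547 J.
W = 7547 × ln(14.5/7.12) = 7547 × 0.7112
W_by_gas = 5368 J.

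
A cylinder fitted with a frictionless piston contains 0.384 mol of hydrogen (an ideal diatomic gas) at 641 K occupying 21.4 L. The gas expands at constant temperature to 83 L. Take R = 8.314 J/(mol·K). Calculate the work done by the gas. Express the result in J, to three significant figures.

Isothermal: W = nRT ln(V₂/V₁).
W = (0.384)(8.314)(641) × ln(83/21.4)
  = 2046 × 1.355
W_by_gas = 2774 J.

W ≈ 2770 J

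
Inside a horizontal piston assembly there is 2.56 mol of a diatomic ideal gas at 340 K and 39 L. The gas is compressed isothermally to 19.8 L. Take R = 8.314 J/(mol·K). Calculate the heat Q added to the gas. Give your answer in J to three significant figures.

Isothermal ⇒ ΔU = 0, so Q = W = nRT ln(V₂/V₁).
Q = (2.56)(8.314)(340) ln(19.8/39) = 7237 × -0.6779 = -4905 J.

Q ≈ -4910 J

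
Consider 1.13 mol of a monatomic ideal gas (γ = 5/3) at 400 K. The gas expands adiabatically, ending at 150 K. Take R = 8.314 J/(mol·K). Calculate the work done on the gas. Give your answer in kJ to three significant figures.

Adiabatic ⇒ Q = 0, so W_by = −ΔU = nCᵥ(T₁ − T₂).
Cᵥ = 3R/2 = 12.47 J/(mol·K).
W = (1.13)(12.47)(400 − 150) = 3523 J.
Work on gas = −W_by = -3523 J.

W ≈ -3.52 kJ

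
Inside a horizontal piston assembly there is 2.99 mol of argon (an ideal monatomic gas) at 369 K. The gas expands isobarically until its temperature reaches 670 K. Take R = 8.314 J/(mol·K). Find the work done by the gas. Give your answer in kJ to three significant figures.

Isobaric: W = P ΔV = nR ΔT.
W = (2.99)(8.314)(670 − 369) = 7483 J.

W ≈ 7.48 kJ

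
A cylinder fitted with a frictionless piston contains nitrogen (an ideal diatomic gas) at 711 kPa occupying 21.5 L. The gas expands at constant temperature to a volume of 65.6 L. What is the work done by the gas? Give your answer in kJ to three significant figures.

W ≈ 17.1 kJ

Isothermal: W = nRT ln(V₂/V₁) = P₁V₁ ln(V₂/V₁).
P₁V₁ = (711 kPa)(21.5 L) = 15286 J.
W = 15286 × ln(65.6/21.5) = 15286 × 1.116
W_by_gas = 17052 J.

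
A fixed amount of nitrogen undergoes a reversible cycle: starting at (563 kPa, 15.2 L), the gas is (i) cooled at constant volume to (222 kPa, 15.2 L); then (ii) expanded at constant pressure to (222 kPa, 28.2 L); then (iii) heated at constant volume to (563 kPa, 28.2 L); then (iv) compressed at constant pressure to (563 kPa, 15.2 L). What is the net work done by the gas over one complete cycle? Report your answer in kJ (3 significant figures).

W_net ≈ -4.43 kJ

Constant-volume legs do no work.
W(ii) = (222)(28.2 − 15.2) = 2886 J; W(iv) = (563)(15.2 − 28.2) = -7319 J.
W_net = 2886 − 7319 = -4433 J (the counter-clockwise enclosed area).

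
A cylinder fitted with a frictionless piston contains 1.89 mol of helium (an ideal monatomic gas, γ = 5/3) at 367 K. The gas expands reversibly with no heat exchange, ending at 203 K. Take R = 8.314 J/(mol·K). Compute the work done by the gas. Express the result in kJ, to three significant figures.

W ≈ 3.87 kJ

Adiabatic ⇒ Q = 0, so W_by = −ΔU = nCᵥ(T₁ − T₂).
Cᵥ = 3R/2 = 12.47 J/(mol·K).
W = (1.89)(12.47)(367 − 203) = 3866 J.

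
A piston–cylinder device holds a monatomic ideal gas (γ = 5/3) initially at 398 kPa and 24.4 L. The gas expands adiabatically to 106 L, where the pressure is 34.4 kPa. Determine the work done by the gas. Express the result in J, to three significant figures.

W ≈ 9100 J

Adiabatic: W = (P₁V₁ − P₂V₂)/(γ − 1) with γ = 5/3.
P₁V₁ = 9711 J, P₂V₂ = 3646 J.
W = (9711 − 3646) / 0.6667 = 9097 J.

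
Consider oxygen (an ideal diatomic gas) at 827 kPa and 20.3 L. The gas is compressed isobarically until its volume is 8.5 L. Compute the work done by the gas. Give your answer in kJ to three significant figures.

Isobaric: W = P ΔV.
W = (827 kPa)(8.5 − 20.3 L) = (827)(-11.8) = -9759 J.

W ≈ -9.76 kJ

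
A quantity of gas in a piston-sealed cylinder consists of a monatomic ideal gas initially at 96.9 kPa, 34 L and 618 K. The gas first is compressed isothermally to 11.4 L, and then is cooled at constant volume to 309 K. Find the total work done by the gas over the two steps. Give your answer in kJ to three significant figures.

W_total ≈ -3.60 kJ

Step 1 (isothermal): W = P₁V₁ ln(V₂/V₁) = (3295) ln(11.4/34) = -3600 J.
Step 2 (isochoric): W = 0 (constant volume).
W_total = -3600 + 0 = -3600 J.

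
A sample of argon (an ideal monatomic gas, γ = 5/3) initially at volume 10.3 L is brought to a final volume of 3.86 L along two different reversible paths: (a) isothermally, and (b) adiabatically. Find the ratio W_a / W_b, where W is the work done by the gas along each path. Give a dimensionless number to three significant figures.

W_a / W_b ≈ 0.708

Path (a) isothermal: W = P₁V₁ ln(V₂/V₁) → W_a/(P₁V₁) = -0.9815.
Path (b) adiabatic: W = P₁V₁(1 − (V₁/V₂)^(γ−1))/(γ−1) → W_b/(P₁V₁) = -1.386.
W_a / W_b = -0.9815 / -1.386 = 0.7083.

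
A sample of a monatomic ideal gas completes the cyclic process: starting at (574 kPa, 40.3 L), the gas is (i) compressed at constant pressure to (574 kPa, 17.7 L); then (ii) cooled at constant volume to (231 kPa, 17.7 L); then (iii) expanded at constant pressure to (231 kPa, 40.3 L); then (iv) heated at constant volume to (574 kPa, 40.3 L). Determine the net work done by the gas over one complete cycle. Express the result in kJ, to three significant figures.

W_net ≈ -7.75 kJ

Constant-volume legs do no work.
W(i) = (574)(17.7 − 40.3) = -12972 J; W(iii) = (231)(40.3 − 17.7) = 5221 J.
W_net = -12972 + 5221 = -7752 J (the counter-clockwise enclosed area).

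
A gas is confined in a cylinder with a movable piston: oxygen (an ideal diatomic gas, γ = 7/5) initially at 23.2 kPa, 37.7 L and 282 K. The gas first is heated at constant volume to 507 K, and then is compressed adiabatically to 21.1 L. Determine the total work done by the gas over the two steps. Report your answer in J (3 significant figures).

Step 1 (isochoric): W = 0 (constant volume).
After step 1: P = 41.71 kPa (V unchanged).
Step 2 (adiabatic): W = (P₁V₁ − P₂V₂)/(γ−1) = (1572 − 1983)/0.4 = -1027 J.
W_total = 0 − 1027 = -1027 J.

W_total ≈ -1030 J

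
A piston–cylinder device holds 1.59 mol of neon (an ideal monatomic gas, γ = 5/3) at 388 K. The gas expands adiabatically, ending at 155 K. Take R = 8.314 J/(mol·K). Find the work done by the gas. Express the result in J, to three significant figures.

Adiabatic ⇒ Q = 0, so W_by = −ΔU = nCᵥ(T₁ − T₂).
Cᵥ = 3R/2 = 12.47 J/(mol·K).
W = (1.59)(12.47)(388 − 155) = 4620 J.

W ≈ 4620 J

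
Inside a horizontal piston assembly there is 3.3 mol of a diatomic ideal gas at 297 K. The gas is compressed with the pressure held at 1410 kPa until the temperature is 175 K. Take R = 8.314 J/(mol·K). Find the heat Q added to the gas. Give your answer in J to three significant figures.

Isobaric: W = nRΔT = (3.3)(8.314)(-122) = -3347 J.
ΔU = nCᵥΔT with Cᵥ = 5R/2: ΔU = (3.3)(20.79)(-122) = -8368 J.
Q = ΔU + W = -8368 − 3347 = -11715 J.

Q ≈ -11700 J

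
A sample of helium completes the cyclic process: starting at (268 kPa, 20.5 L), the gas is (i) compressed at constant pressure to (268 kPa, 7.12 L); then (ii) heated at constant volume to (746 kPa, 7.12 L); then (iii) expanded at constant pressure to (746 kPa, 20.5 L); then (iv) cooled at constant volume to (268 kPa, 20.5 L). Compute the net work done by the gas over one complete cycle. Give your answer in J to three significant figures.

W_net ≈ 6400 J

Constant-volume legs do no work.
W(i) = (268)(7.12 − 20.5) = -3586 J; W(iii) = (746)(20.5 − 7.12) = 9981 J.
W_net = -3586 + 9981 = 6396 J (the clockwise enclosed area).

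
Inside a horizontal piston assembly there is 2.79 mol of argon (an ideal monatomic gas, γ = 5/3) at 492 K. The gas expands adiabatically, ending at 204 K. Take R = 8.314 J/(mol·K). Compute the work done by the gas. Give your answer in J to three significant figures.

W ≈ 10000 J

Adiabatic ⇒ Q = 0, so W_by = −ΔU = nCᵥ(T₁ − T₂).
Cᵥ = 3R/2 = 12.47 J/(mol·K).
W = (2.79)(12.47)(492 − 204) = 10021 J.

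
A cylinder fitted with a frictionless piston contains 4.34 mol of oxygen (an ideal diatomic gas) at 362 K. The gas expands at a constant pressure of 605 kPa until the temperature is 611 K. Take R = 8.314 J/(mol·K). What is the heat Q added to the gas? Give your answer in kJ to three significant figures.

Isobaric: W = nRΔT = (4.34)(8.314)(249) = 8985 J.
ΔU = nCᵥΔT with Cᵥ = 5R/2: ΔU = (4.34)(20.79)(249) = 22462 J.
Q = ΔU + W = 22462 + 8985 = 31446 J.

Q ≈ 31.4 kJ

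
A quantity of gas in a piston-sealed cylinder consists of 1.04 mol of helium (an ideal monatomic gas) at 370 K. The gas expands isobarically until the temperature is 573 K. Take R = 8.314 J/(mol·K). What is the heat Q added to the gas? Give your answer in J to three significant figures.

Isobaric: W = nRΔT = (1.04)(8.314)(203) = 1755 J.
ΔU = nCᵥΔT with Cᵥ = 3R/2: ΔU = (1.04)(12.47)(203) = 2633 J.
Q = ΔU + W = 2633 + 1755 = 4388 J.

Q ≈ 4390 J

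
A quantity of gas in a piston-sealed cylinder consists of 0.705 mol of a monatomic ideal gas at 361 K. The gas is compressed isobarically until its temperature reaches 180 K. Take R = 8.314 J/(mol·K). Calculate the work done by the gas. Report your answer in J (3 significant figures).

Isobaric: W = P ΔV = nR ΔT.
W = (0.705)(8.314)(180 − 361) = -1061 J.

W ≈ -1060 J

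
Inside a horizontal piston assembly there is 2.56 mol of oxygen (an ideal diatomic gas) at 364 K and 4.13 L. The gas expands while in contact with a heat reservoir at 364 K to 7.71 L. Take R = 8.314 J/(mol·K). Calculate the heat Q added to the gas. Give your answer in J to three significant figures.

Isothermal ⇒ ΔU = 0, so Q = W = nRT ln(V₂/V₁).
Q = (2.56)(8.314)(364) ln(7.71/4.13) = 7747 × 0.6242 = 4836 J.

Q ≈ 4840 J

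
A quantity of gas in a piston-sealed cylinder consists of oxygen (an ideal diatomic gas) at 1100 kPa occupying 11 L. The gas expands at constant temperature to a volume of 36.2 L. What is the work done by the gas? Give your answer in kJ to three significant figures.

W ≈ 14.4 kJ

Isothermal: W = nRT ln(V₂/V₁) = P₁V₁ ln(V₂/V₁).
P₁V₁ = (1100 kPa)(11 L) = 12100 J.
W = 12100 × ln(36.2/11) = 12100 × 1.191
W_by_gas = 14413 J.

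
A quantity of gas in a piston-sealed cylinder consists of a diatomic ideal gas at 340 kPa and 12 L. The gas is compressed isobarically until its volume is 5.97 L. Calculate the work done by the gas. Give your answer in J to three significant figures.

W ≈ -2050 J

Isobaric: W = P ΔV.
W = (340 kPa)(5.97 − 12 L) = (340)(-6.03) = -2050 J.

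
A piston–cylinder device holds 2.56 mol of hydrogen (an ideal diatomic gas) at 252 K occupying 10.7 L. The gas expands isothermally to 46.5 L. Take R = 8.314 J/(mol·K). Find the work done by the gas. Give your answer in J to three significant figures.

Isothermal: W = nRT ln(V₂/V₁).
W = (2.56)(8.314)(252) × ln(46.5/10.7)
  = 5364 × 1.469
W_by_gas = 7880 J.

W ≈ 7880 J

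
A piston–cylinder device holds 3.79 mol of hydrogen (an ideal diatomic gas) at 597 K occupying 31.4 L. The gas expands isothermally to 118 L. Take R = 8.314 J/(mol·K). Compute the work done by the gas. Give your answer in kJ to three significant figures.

Isothermal: W = nRT ln(V₂/V₁).
W = (3.79)(8.314)(597) × ln(118/31.4)
  = 18812 × 1.324
W_by_gas = 24904 J.

W ≈ 24.9 kJ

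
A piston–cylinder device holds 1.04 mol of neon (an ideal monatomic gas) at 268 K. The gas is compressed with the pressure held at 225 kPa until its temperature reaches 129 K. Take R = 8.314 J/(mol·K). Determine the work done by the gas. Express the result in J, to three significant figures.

W ≈ -1200 J

Isobaric: W = P ΔV = nR ΔT.
W = (1.04)(8.314)(129 − 268) = -1202 J.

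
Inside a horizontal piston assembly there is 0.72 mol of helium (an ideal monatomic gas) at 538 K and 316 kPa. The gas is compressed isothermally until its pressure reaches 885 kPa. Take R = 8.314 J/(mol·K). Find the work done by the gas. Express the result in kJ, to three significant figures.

Isothermal process: W = nRT ln(V₂/V₁) = nRT ln(P₁/P₂).
W = (0.72)(8.314)(538) × ln(316/885)
  = 3221 × ln(0.3571) = 3221 × -1.03
W_by_gas = -3317 J.

W ≈ -3.32 kJ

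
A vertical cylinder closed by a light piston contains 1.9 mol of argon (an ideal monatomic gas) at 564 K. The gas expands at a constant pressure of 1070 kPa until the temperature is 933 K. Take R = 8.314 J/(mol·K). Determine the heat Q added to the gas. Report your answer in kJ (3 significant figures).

Isobaric: W = nRΔT = (1.9)(8.314)(369) = 5829 J.
ΔU = nCᵥΔT with Cᵥ = 3R/2: ΔU = (1.9)(12.47)(369) = 8743 J.
Q = ΔU + W = 8743 + 5829 = 14572 J.

Q ≈ 14.6 kJ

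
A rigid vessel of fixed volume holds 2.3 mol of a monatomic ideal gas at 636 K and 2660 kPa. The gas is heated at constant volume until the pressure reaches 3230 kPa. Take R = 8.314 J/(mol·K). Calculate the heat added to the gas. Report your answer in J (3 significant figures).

Constant volume ⇒ W = 0, so Q = ΔU = nCᵥΔT with Cᵥ = 3R/2 = 12.47 J/(mol·K).
At constant V, T₂/T₁ = P₂/P₁ ⇒ ΔT = T₁(P₂/P₁ − 1) = 636·(3230/2660 − 1) = 136.3 K.
ΔU = (2.3)(12.47)(136.3) = 3909 J.

Q ≈ 3910 J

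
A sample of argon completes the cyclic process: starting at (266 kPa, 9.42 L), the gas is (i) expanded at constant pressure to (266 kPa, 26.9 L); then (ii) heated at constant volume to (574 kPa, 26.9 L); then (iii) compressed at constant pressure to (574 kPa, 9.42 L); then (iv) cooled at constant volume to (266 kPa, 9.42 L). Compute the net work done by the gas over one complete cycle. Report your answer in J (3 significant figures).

Constant-volume legs do no work.
W(i) = (266)(26.9 − 9.42) = 4650 J; W(iii) = (574)(9.42 − 26.9) = -10034 J.
W_net = 4650 − 10034 = -5384 J (the counter-clockwise enclosed area).

W_net ≈ -5380 J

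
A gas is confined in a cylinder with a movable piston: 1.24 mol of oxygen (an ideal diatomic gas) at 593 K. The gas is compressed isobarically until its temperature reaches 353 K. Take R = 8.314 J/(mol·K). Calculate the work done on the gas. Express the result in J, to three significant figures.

Isobaric: W = P ΔV = nR ΔT.
W = (1.24)(8.314)(353 − 593) = -2474 J.
Work on gas = −W_by = 2474 J.

W ≈ 2470 J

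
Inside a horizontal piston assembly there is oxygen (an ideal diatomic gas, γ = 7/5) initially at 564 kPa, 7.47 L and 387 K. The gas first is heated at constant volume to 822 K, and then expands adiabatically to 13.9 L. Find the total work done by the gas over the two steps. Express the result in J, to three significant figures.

W_total ≈ 4920 J

Step 1 (isochoric): W = 0 (constant volume).
After step 1: P = 1198 kPa (V unchanged).
Step 2 (adiabatic): W = (P₁V₁ − P₂V₂)/(γ−1) = (8949 − 6980)/0.4 = 4921 J.
W_total = 0 + 4921 = 4921 J.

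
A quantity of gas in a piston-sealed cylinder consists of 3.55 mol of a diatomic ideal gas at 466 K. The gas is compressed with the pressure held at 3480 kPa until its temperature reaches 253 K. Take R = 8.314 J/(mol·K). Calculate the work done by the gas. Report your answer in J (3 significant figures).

W ≈ -6290 J

Isobaric: W = P ΔV = nR ΔT.
W = (3.55)(8.314)(253 − 466) = -6287 J.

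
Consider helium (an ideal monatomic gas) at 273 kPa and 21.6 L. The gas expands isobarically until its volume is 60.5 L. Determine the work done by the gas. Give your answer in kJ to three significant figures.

Isobaric: W = P ΔV.
W = (273 kPa)(60.5 − 21.6 L) = (273)(38.9) = 10620 J.

W ≈ 10.6 kJ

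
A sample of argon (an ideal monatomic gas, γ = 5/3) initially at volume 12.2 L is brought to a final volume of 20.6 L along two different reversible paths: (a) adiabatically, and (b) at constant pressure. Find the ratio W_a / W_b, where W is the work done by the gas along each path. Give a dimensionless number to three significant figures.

Path (a) adiabatic: W = P₁V₁(1 − (V₁/V₂)^(γ−1))/(γ−1) → W_a/(P₁V₁) = 0.4422.
Path (b) isobaric: W = P₁(V₂ − V₁) → W_b/(P₁V₁) = 0.6885.
W_a / W_b = 0.4422 / 0.6885 = 0.6422.

W_a / W_b ≈ 0.642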